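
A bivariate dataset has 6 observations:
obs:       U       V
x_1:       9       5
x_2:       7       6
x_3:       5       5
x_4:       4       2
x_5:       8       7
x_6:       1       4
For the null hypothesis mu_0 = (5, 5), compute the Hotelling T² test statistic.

Step 1 — sample mean vector:
  mean(U) = (9 + 7 + 5 + 4 + 8 + 1) / 6 = 34/6 = 5.6667
  mean(V) = (5 + 6 + 5 + 2 + 7 + 4) / 6 = 29/6 = 4.8333
  x̄ = (5.6667, 4.8333),  deviation x̄ - mu_0 = (5.6667, 4.8333) - (5, 5) = (0.6667, -0.1667).

Step 2 — sample covariance matrix, S[i,j] = (1/(n-1)) · Σ_k (x_{k,i} - mean_i) · (x_{k,j} - mean_j), divisor n-1 = 5:
  S[U,U] = ((3.3333)·(3.3333) + (1.3333)·(1.3333) + (-0.6667)·(-0.6667) + (-1.6667)·(-1.6667) + (2.3333)·(2.3333) + (-4.6667)·(-4.6667)) / 5 = 43.3333/5 = 8.6667
  S[U,V] = ((3.3333)·(0.1667) + (1.3333)·(1.1667) + (-0.6667)·(0.1667) + (-1.6667)·(-2.8333) + (2.3333)·(2.1667) + (-4.6667)·(-0.8333)) / 5 = 15.6667/5 = 3.1333
  S[V,V] = ((0.1667)·(0.1667) + (1.1667)·(1.1667) + (0.1667)·(0.1667) + (-2.8333)·(-2.8333) + (2.1667)·(2.1667) + (-0.8333)·(-0.8333)) / 5 = 14.8333/5 = 2.9667
  S = [[8.6667, 3.1333],
 [3.1333, 2.9667]].

Step 3 — invert S. det(S) = 8.6667·2.9667 - (3.1333)² = 15.8933.
  S^{-1} = (1/det) · [[d, -b], [-b, a]] = [[0.1867, -0.1971],
 [-0.1971, 0.5453]].

Step 4 — quadratic form (x̄ - mu_0)^T · S^{-1} · (x̄ - mu_0):
  S^{-1} · (x̄ - mu_0) = (0.1573, -0.2223),
  (x̄ - mu_0)^T · [...] = (0.6667)·(0.1573) + (-0.1667)·(-0.2223) = 0.1419.

Step 5 — scale by n: T² = 6 · 0.1419 = 0.8515.

T² ≈ 0.8515


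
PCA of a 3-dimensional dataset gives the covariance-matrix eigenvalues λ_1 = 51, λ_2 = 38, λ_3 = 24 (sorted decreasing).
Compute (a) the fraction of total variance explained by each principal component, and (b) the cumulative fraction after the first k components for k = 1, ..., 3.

Step 1 — total variance = trace(Sigma) = Σ λ_i = 51 + 38 + 24 = 113.

Step 2 — fraction explained by component i = λ_i / Σ λ:
  PC1: 51/113 = 0.4513
  PC2: 38/113 = 0.3363
  PC3: 24/113 = 0.2124

Step 3 — cumulative fraction after k components = (λ_1 + ... + λ_k) / Σ λ:
  k = 1: 51/113 = 0.4513
  k = 2: (51 + 38)/113 = 89/113 = 0.7876
  k = 3: (51 + 38 + 24)/113 = 113/113 = 1

Summary (fraction, with percent):

explained: PC1 0.4513 (45.13%), PC2 0.3363 (33.63%), PC3 0.2124 (21.24%);  cumulative: 0.4513, 0.7876, 1


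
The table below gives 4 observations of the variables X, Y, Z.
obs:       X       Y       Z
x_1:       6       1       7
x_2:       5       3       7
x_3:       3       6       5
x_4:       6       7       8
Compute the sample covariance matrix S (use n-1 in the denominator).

Step 1 — column means:
  mean(X) = (6 + 5 + 3 + 6) / 4 = 20/4 = 5
  mean(Y) = (1 + 3 + 6 + 7) / 4 = 17/4 = 4.25
  mean(Z) = (7 + 7 + 5 + 8) / 4 = 27/4 = 6.75

Step 2 — sample covariance S[i,j] = (1/(n-1)) · Σ_k (x_{k,i} - mean_i) · (x_{k,j} - mean_j), with n-1 = 3.
  S[X,X] = ((1)·(1) + (0)·(0) + (-2)·(-2) + (1)·(1)) / 3 = 6/3 = 2
  S[X,Y] = ((1)·(-3.25) + (0)·(-1.25) + (-2)·(1.75) + (1)·(2.75)) / 3 = -4/3 = -1.3333
  S[X,Z] = ((1)·(0.25) + (0)·(0.25) + (-2)·(-1.75) + (1)·(1.25)) / 3 = 5/3 = 1.6667
  S[Y,Y] = ((-3.25)·(-3.25) + (-1.25)·(-1.25) + (1.75)·(1.75) + (2.75)·(2.75)) / 3 = 22.75/3 = 7.5833
  S[Y,Z] = ((-3.25)·(0.25) + (-1.25)·(0.25) + (1.75)·(-1.75) + (2.75)·(1.25)) / 3 = -0.75/3 = -0.25
  S[Z,Z] = ((0.25)·(0.25) + (0.25)·(0.25) + (-1.75)·(-1.75) + (1.25)·(1.25)) / 3 = 4.75/3 = 1.5833

S is symmetric (S[j,i] = S[i,j]). Assembling:

S = [[2, -1.3333, 1.6667],
 [-1.3333, 7.5833, -0.25],
 [1.6667, -0.25, 1.5833]]


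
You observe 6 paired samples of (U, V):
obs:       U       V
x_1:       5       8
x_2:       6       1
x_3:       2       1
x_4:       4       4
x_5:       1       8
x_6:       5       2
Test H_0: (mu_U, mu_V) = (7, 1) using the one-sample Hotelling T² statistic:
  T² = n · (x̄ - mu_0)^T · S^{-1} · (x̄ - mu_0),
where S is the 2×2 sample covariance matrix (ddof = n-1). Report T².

Step 1 — sample mean vector:
  mean(U) = (5 + 6 + 2 + 4 + 1 + 5) / 6 = 23/6 = 3.8333
  mean(V) = (8 + 1 + 1 + 4 + 8 + 2) / 6 = 24/6 = 4
  x̄ = (3.8333, 4),  deviation x̄ - mu_0 = (3.8333, 4) - (7, 1) = (-3.1667, 3).

Step 2 — sample covariance matrix, S[i,j] = (1/(n-1)) · Σ_k (x_{k,i} - mean_i) · (x_{k,j} - mean_j), divisor n-1 = 5:
  S[U,U] = ((1.1667)·(1.1667) + (2.1667)·(2.1667) + (-1.8333)·(-1.8333) + (0.1667)·(0.1667) + (-2.8333)·(-2.8333) + (1.1667)·(1.1667)) / 5 = 18.8333/5 = 3.7667
  S[U,V] = ((1.1667)·(4) + (2.1667)·(-3) + (-1.8333)·(-3) + (0.1667)·(0) + (-2.8333)·(4) + (1.1667)·(-2)) / 5 = -10/5 = -2
  S[V,V] = ((4)·(4) + (-3)·(-3) + (-3)·(-3) + (0)·(0) + (4)·(4) + (-2)·(-2)) / 5 = 54/5 = 10.8
  S = [[3.7667, -2],
 [-2, 10.8]].

Step 3 — invert S. det(S) = 3.7667·10.8 - (-2)² = 36.68.
  S^{-1} = (1/det) · [[d, -b], [-b, a]] = [[0.2944, 0.0545],
 [0.0545, 0.1027]].

Step 4 — quadratic form (x̄ - mu_0)^T · S^{-1} · (x̄ - mu_0):
  S^{-1} · (x̄ - mu_0) = (-0.7688, 0.1354),
  (x̄ - mu_0)^T · [...] = (-3.1667)·(-0.7688) + (3)·(0.1354) = 2.8408.

Step 5 — scale by n: T² = 6 · 2.8408 = 17.0447.

T² ≈ 17.0447


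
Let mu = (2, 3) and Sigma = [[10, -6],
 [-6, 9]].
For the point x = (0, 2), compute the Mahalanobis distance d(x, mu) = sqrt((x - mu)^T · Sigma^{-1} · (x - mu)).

Step 1 — centre the observation: (x - mu) = (-2, -1).

Step 2 — invert Sigma. det(Sigma) = 10·9 - (-6)² = 54.
  Sigma^{-1} = (1/det) · [[d, -b], [-b, a]] = [[0.1667, 0.1111],
 [0.1111, 0.1852]].

Step 3 — form the quadratic (x - mu)^T · Sigma^{-1} · (x - mu):
  Sigma^{-1} · (x - mu) = (-0.4444, -0.4074).
  (x - mu)^T · [Sigma^{-1} · (x - mu)] = (-2)·(-0.4444) + (-1)·(-0.4074) = 1.2963.

Step 4 — take square root: d = √(1.2963) ≈ 1.1386.

d(x, mu) = √(1.2963) ≈ 1.1386


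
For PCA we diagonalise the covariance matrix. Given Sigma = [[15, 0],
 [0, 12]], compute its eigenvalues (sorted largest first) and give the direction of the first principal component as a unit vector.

Step 1 — characteristic polynomial of 2×2 Sigma:
  det(Sigma - λI) = λ² - trace · λ + det = 0.
  trace = 15 + 12 = 27, det = 15·12 - (0)² = 180.
Step 2 — discriminant:
  Δ = trace² - 4·det = 729 - 720 = 9.
Step 3 — eigenvalues:
  λ = (trace ± √Δ)/2 = (27 ± 3)/2,
  λ_1 = 15,  λ_2 = 12.

Step 4 — unit eigenvector for λ_1: Sigma is diagonal, so its eigenvectors are the coordinate axes. λ_1 = 15 is the diagonal entry on the first coordinate axis, hence
  v_1 = (1, 0) (||v_1|| = 1).

λ_1 = 15,  λ_2 = 12;  v_1 ≈ (1, 0)


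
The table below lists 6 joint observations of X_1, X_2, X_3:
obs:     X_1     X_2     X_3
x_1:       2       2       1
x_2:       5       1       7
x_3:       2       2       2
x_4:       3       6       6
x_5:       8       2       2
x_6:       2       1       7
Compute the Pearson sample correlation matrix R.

Step 1 — column means:
  mean(X_1) = (2 + 5 + 2 + 3 + 8 + 2) / 6 = 22/6 = 3.6667
  mean(X_2) = (2 + 1 + 2 + 6 + 2 + 1) / 6 = 14/6 = 2.3333
  mean(X_3) = (1 + 7 + 2 + 6 + 2 + 7) / 6 = 25/6 = 4.1667

Step 2 — sample variances and covariances s[i,j] = (1/(n-1)) · Σ_k (x_{k,i} - mean_i) · (x_{k,j} - mean_j), with n-1 = 5:
  s[X_1,X_1] = ((-1.6667)·(-1.6667) + (1.3333)·(1.3333) + (-1.6667)·(-1.6667) + (-0.6667)·(-0.6667) + (4.3333)·(4.3333) + (-1.6667)·(-1.6667)) / 5 = 29.3333/5 = 5.8667
  s[X_1,X_2] = ((-1.6667)·(-0.3333) + (1.3333)·(-1.3333) + (-1.6667)·(-0.3333) + (-0.6667)·(3.6667) + (4.3333)·(-0.3333) + (-1.6667)·(-1.3333)) / 5 = -2.3333/5 = -0.4667
  s[X_1,X_3] = ((-1.6667)·(-3.1667) + (1.3333)·(2.8333) + (-1.6667)·(-2.1667) + (-0.6667)·(1.8333) + (4.3333)·(-2.1667) + (-1.6667)·(2.8333)) / 5 = -2.6667/5 = -0.5333
  s[X_2,X_2] = ((-0.3333)·(-0.3333) + (-1.3333)·(-1.3333) + (-0.3333)·(-0.3333) + (3.6667)·(3.6667) + (-0.3333)·(-0.3333) + (-1.3333)·(-1.3333)) / 5 = 17.3333/5 = 3.4667
  s[X_2,X_3] = ((-0.3333)·(-3.1667) + (-1.3333)·(2.8333) + (-0.3333)·(-2.1667) + (3.6667)·(1.8333) + (-0.3333)·(-2.1667) + (-1.3333)·(2.8333)) / 5 = 1.6667/5 = 0.3333
  s[X_3,X_3] = ((-3.1667)·(-3.1667) + (2.8333)·(2.8333) + (-2.1667)·(-2.1667) + (1.8333)·(1.8333) + (-2.1667)·(-2.1667) + (2.8333)·(2.8333)) / 5 = 38.8333/5 = 7.7667
  Sample standard deviations s_i = √(s[i,i]):
  s(X_1) = √(5.8667) = 2.4221
  s(X_2) = √(3.4667) = 1.8619
  s(X_3) = √(7.7667) = 2.7869

Step 3 — r_{ij} = s_{ij} / (s_i · s_j):
  r[X_1,X_1] = 1 (diagonal).
  r[X_1,X_2] = -0.4667 / (2.4221 · 1.8619) = -0.4667 / 4.5097 = -0.1035
  r[X_1,X_3] = -0.5333 / (2.4221 · 2.7869) = -0.5333 / 6.7501 = -0.079
  r[X_2,X_2] = 1 (diagonal).
  r[X_2,X_3] = 0.3333 / (1.8619 · 2.7869) = 0.3333 / 5.1889 = 0.0642
  r[X_3,X_3] = 1 (diagonal).

R is symmetric with unit diagonal. Assembling:

R = [[1, -0.1035, -0.079],
 [-0.1035, 1, 0.0642],
 [-0.079, 0.0642, 1]]


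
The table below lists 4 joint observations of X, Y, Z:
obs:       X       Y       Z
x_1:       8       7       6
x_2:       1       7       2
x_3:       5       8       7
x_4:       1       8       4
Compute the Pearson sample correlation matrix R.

Step 1 — column means:
  mean(X) = (8 + 1 + 5 + 1) / 4 = 15/4 = 3.75
  mean(Y) = (7 + 7 + 8 + 8) / 4 = 30/4 = 7.5
  mean(Z) = (6 + 2 + 7 + 4) / 4 = 19/4 = 4.75

Step 2 — sample variances and covariances s[i,j] = (1/(n-1)) · Σ_k (x_{k,i} - mean_i) · (x_{k,j} - mean_j), with n-1 = 3:
  s[X,X] = ((4.25)·(4.25) + (-2.75)·(-2.75) + (1.25)·(1.25) + (-2.75)·(-2.75)) / 3 = 34.75/3 = 11.5833
  s[X,Y] = ((4.25)·(-0.5) + (-2.75)·(-0.5) + (1.25)·(0.5) + (-2.75)·(0.5)) / 3 = -1.5/3 = -0.5
  s[X,Z] = ((4.25)·(1.25) + (-2.75)·(-2.75) + (1.25)·(2.25) + (-2.75)·(-0.75)) / 3 = 17.75/3 = 5.9167
  s[Y,Y] = ((-0.5)·(-0.5) + (-0.5)·(-0.5) + (0.5)·(0.5) + (0.5)·(0.5)) / 3 = 1/3 = 0.3333
  s[Y,Z] = ((-0.5)·(1.25) + (-0.5)·(-2.75) + (0.5)·(2.25) + (0.5)·(-0.75)) / 3 = 1.5/3 = 0.5
  s[Z,Z] = ((1.25)·(1.25) + (-2.75)·(-2.75) + (2.25)·(2.25) + (-0.75)·(-0.75)) / 3 = 14.75/3 = 4.9167
  Sample standard deviations s_i = √(s[i,i]):
  s(X) = √(11.5833) = 3.4034
  s(Y) = √(0.3333) = 0.5774
  s(Z) = √(4.9167) = 2.2174

Step 3 — r_{ij} = s_{ij} / (s_i · s_j):
  r[X,X] = 1 (diagonal).
  r[X,Y] = -0.5 / (3.4034 · 0.5774) = -0.5 / 1.965 = -0.2545
  r[X,Z] = 5.9167 / (3.4034 · 2.2174) = 5.9167 / 7.5466 = 0.784
  r[Y,Y] = 1 (diagonal).
  r[Y,Z] = 0.5 / (0.5774 · 2.2174) = 0.5 / 1.2802 = 0.3906
  r[Z,Z] = 1 (diagonal).

R is symmetric with unit diagonal. Assembling:

R = [[1, -0.2545, 0.784],
 [-0.2545, 1, 0.3906],
 [0.784, 0.3906, 1]]


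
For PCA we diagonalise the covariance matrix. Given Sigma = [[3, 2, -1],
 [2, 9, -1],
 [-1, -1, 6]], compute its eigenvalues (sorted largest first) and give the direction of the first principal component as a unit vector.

Step 1 — characteristic polynomial p(λ) = det(λI - Sigma) = λ³ - tr·λ² + c_1·λ - det, where tr = trace, c_1 = sum of the principal 2×2 minors, det = det(Sigma):
  tr = 3 + 9 + 6 = 18,
  c_1 = (3·9 - (2)²) + (3·6 - (-1)²) + (9·6 - (-1)²) = 23 + 17 + 53 = 93,
  det = 3·(9·6 - (-1)²) - (2)·((2)·6 - (-1)·(-1)) + (-1)·((2)·(-1) - 9·(-1)) = 3·(53) - (2)·(11) + (-1)·(7) = 130.
  So p(λ) = λ³ - 18λ² + 93λ - 130.
Step 2 — look for an integer root (rational root theorem: any rational root is an integer divisor of 130). Testing λ = 10:
  p(10) = 1000 - 1800 + 930 - 130 = 0  ✓
  Dividing out (λ - 10): p(λ) = (λ - 10)(λ² - 8λ + 13).
Step 3 — remaining eigenvalues from the quadratic λ² - 8λ + 13 = 0:
  Δ = 8² - 4·13 = 64 - 52 = 12,  λ = (8 ± √12)/2 = (8 ± 3.4641)/2 ≈ 5.7321 or 2.2679.
  Sorted: λ_1 = 10,  λ_2 = 5.7321,  λ_3 = 2.2679  (check: sum = 18 = tr ✓).

Step 4 — unit eigenvector for λ_1 = 10: v spans the null space of (Sigma - λ_1 I), whose rows are
  r_1 = (-7, 2, -1),  r_2 = (2, -1, -1),  r_3 = (-1, -1, -4).
  v is orthogonal to every row, so take v ∝ r_1 × r_2 = ((2)·(-1) - (-1)·(-1), (-1)·(2) - (-7)·(-1), (-7)·(-1) - (2)·(2)) = (-3, -9, 3).
  Rescale (divide by 3; multiply by -1 so the first nonzero entry is positive): u = (1, 3, -1).
  ||u|| = √((1)² + (3)² + (-1)²) = √(11) ≈ 3.3166,  v_1 = u/||u|| ≈ (0.3015, 0.9045, -0.3015) (||v_1|| = 1).

λ_1 = 10,  λ_2 = 5.7321,  λ_3 = 2.2679;  v_1 ≈ (0.3015, 0.9045, -0.3015)


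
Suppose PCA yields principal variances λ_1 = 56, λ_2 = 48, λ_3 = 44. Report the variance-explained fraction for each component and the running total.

Step 1 — total variance = trace(Sigma) = Σ λ_i = 56 + 48 + 44 = 148.

Step 2 — fraction explained by component i = λ_i / Σ λ:
  PC1: 56/148 = 0.3784
  PC2: 48/148 = 0.3243
  PC3: 44/148 = 0.2973

Step 3 — cumulative fraction after k components = (λ_1 + ... + λ_k) / Σ λ:
  k = 1: 56/148 = 0.3784
  k = 2: (56 + 48)/148 = 104/148 = 0.7027
  k = 3: (56 + 48 + 44)/148 = 148/148 = 1

Summary (fraction, with percent):

explained: PC1 0.3784 (37.84%), PC2 0.3243 (32.43%), PC3 0.2973 (29.73%);  cumulative: 0.3784, 0.7027, 1


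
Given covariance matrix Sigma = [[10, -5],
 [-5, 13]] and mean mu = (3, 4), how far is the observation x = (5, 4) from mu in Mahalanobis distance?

Step 1 — centre the observation: (x - mu) = (2, 0).

Step 2 — invert Sigma. det(Sigma) = 10·13 - (-5)² = 105.
  Sigma^{-1} = (1/det) · [[d, -b], [-b, a]] = [[0.1238, 0.0476],
 [0.0476, 0.0952]].

Step 3 — form the quadratic (x - mu)^T · Sigma^{-1} · (x - mu):
  Sigma^{-1} · (x - mu) = (0.2476, 0.0952).
  (x - mu)^T · [Sigma^{-1} · (x - mu)] = (2)·(0.2476) + (0)·(0.0952) = 0.4952.

Step 4 — take square root: d = √(0.4952) ≈ 0.7037.

d(x, mu) = √(0.4952) ≈ 0.7037


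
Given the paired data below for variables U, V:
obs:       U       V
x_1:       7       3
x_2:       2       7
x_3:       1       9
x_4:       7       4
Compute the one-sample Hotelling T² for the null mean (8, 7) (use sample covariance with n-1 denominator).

Step 1 — sample mean vector:
  mean(U) = (7 + 2 + 1 + 7) / 4 = 17/4 = 4.25
  mean(V) = (3 + 7 + 9 + 4) / 4 = 23/4 = 5.75
  x̄ = (4.25, 5.75),  deviation x̄ - mu_0 = (4.25, 5.75) - (8, 7) = (-3.75, -1.25).

Step 2 — sample covariance matrix, S[i,j] = (1/(n-1)) · Σ_k (x_{k,i} - mean_i) · (x_{k,j} - mean_j), divisor n-1 = 3:
  S[U,U] = ((2.75)·(2.75) + (-2.25)·(-2.25) + (-3.25)·(-3.25) + (2.75)·(2.75)) / 3 = 30.75/3 = 10.25
  S[U,V] = ((2.75)·(-2.75) + (-2.25)·(1.25) + (-3.25)·(3.25) + (2.75)·(-1.75)) / 3 = -25.75/3 = -8.5833
  S[V,V] = ((-2.75)·(-2.75) + (1.25)·(1.25) + (3.25)·(3.25) + (-1.75)·(-1.75)) / 3 = 22.75/3 = 7.5833
  S = [[10.25, -8.5833],
 [-8.5833, 7.5833]].

Step 3 — invert S. det(S) = 10.25·7.5833 - (-8.5833)² = 4.0556.
  S^{-1} = (1/det) · [[d, -b], [-b, a]] = [[1.8699, 2.1164],
 [2.1164, 2.5274]].

Step 4 — quadratic form (x̄ - mu_0)^T · S^{-1} · (x̄ - mu_0):
  S^{-1} · (x̄ - mu_0) = (-9.6575, -11.0959),
  (x̄ - mu_0)^T · [...] = (-3.75)·(-9.6575) + (-1.25)·(-11.0959) = 50.0856.

Step 5 — scale by n: T² = 4 · 50.0856 = 200.3425.

T² ≈ 200.3425


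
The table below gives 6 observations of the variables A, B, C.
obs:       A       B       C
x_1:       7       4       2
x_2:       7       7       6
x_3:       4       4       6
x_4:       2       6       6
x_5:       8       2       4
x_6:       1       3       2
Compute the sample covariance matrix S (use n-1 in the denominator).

Step 1 — column means:
  mean(A) = (7 + 7 + 4 + 2 + 8 + 1) / 6 = 29/6 = 4.8333
  mean(B) = (4 + 7 + 4 + 6 + 2 + 3) / 6 = 26/6 = 4.3333
  mean(C) = (2 + 6 + 6 + 6 + 4 + 2) / 6 = 26/6 = 4.3333

Step 2 — sample covariance S[i,j] = (1/(n-1)) · Σ_k (x_{k,i} - mean_i) · (x_{k,j} - mean_j), with n-1 = 5.
  S[A,A] = ((2.1667)·(2.1667) + (2.1667)·(2.1667) + (-0.8333)·(-0.8333) + (-2.8333)·(-2.8333) + (3.1667)·(3.1667) + (-3.8333)·(-3.8333)) / 5 = 42.8333/5 = 8.5667
  S[A,B] = ((2.1667)·(-0.3333) + (2.1667)·(2.6667) + (-0.8333)·(-0.3333) + (-2.8333)·(1.6667) + (3.1667)·(-2.3333) + (-3.8333)·(-1.3333)) / 5 = -1.6667/5 = -0.3333
  S[A,C] = ((2.1667)·(-2.3333) + (2.1667)·(1.6667) + (-0.8333)·(1.6667) + (-2.8333)·(1.6667) + (3.1667)·(-0.3333) + (-3.8333)·(-2.3333)) / 5 = 0.3333/5 = 0.0667
  S[B,B] = ((-0.3333)·(-0.3333) + (2.6667)·(2.6667) + (-0.3333)·(-0.3333) + (1.6667)·(1.6667) + (-2.3333)·(-2.3333) + (-1.3333)·(-1.3333)) / 5 = 17.3333/5 = 3.4667
  S[B,C] = ((-0.3333)·(-2.3333) + (2.6667)·(1.6667) + (-0.3333)·(1.6667) + (1.6667)·(1.6667) + (-2.3333)·(-0.3333) + (-1.3333)·(-2.3333)) / 5 = 11.3333/5 = 2.2667
  S[C,C] = ((-2.3333)·(-2.3333) + (1.6667)·(1.6667) + (1.6667)·(1.6667) + (1.6667)·(1.6667) + (-0.3333)·(-0.3333) + (-2.3333)·(-2.3333)) / 5 = 19.3333/5 = 3.8667

S is symmetric (S[j,i] = S[i,j]). Assembling:

S = [[8.5667, -0.3333, 0.0667],
 [-0.3333, 3.4667, 2.2667],
 [0.0667, 2.2667, 3.8667]]


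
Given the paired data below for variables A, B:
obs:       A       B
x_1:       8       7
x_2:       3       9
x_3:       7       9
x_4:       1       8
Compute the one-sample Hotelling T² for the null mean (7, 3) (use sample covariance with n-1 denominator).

Step 1 — sample mean vector:
  mean(A) = (8 + 3 + 7 + 1) / 4 = 19/4 = 4.75
  mean(B) = (7 + 9 + 9 + 8) / 4 = 33/4 = 8.25
  x̄ = (4.75, 8.25),  deviation x̄ - mu_0 = (4.75, 8.25) - (7, 3) = (-2.25, 5.25).

Step 2 — sample covariance matrix, S[i,j] = (1/(n-1)) · Σ_k (x_{k,i} - mean_i) · (x_{k,j} - mean_j), divisor n-1 = 3:
  S[A,A] = ((3.25)·(3.25) + (-1.75)·(-1.75) + (2.25)·(2.25) + (-3.75)·(-3.75)) / 3 = 32.75/3 = 10.9167
  S[A,B] = ((3.25)·(-1.25) + (-1.75)·(0.75) + (2.25)·(0.75) + (-3.75)·(-0.25)) / 3 = -2.75/3 = -0.9167
  S[B,B] = ((-1.25)·(-1.25) + (0.75)·(0.75) + (0.75)·(0.75) + (-0.25)·(-0.25)) / 3 = 2.75/3 = 0.9167
  S = [[10.9167, -0.9167],
 [-0.9167, 0.9167]].

Step 3 — invert S. det(S) = 10.9167·0.9167 - (-0.9167)² = 9.1667.
  S^{-1} = (1/det) · [[d, -b], [-b, a]] = [[0.1, 0.1],
 [0.1, 1.1909]].

Step 4 — quadratic form (x̄ - mu_0)^T · S^{-1} · (x̄ - mu_0):
  S^{-1} · (x̄ - mu_0) = (0.3, 6.0273),
  (x̄ - mu_0)^T · [...] = (-2.25)·(0.3) + (5.25)·(6.0273) = 30.9682.

Step 5 — scale by n: T² = 4 · 30.9682 = 123.8727.

T² ≈ 123.8727


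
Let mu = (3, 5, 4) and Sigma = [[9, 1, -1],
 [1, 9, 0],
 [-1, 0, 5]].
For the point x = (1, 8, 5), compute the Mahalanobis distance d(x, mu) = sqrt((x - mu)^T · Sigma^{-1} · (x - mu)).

Step 1 — centre the observation: (x - mu) = (-2, 3, 1).

Step 2 — invert Sigma (cofactor / det for 3×3, or solve directly):
  Sigma^{-1} = [[0.1151, -0.0128, 0.023],
 [-0.0128, 0.1125, -0.0026],
 [0.023, -0.0026, 0.2046]].

Step 3 — form the quadratic (x - mu)^T · Sigma^{-1} · (x - mu):
  Sigma^{-1} · (x - mu) = (-0.2455, 0.3606, 0.1509).
  (x - mu)^T · [Sigma^{-1} · (x - mu)] = (-2)·(-0.2455) + (3)·(0.3606) + (1)·(0.1509) = 1.7238.

Step 4 — take square root: d = √(1.7238) ≈ 1.3129.

d(x, mu) = √(1.7238) ≈ 1.3129


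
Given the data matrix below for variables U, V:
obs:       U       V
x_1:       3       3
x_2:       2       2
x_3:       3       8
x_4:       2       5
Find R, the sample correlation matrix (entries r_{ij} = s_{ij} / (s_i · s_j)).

Step 1 — column means:
  mean(U) = (3 + 2 + 3 + 2) / 4 = 10/4 = 2.5
  mean(V) = (3 + 2 + 8 + 5) / 4 = 18/4 = 4.5

Step 2 — sample variances and covariances s[i,j] = (1/(n-1)) · Σ_k (x_{k,i} - mean_i) · (x_{k,j} - mean_j), with n-1 = 3:
  s[U,U] = ((0.5)·(0.5) + (-0.5)·(-0.5) + (0.5)·(0.5) + (-0.5)·(-0.5)) / 3 = 1/3 = 0.3333
  s[U,V] = ((0.5)·(-1.5) + (-0.5)·(-2.5) + (0.5)·(3.5) + (-0.5)·(0.5)) / 3 = 2/3 = 0.6667
  s[V,V] = ((-1.5)·(-1.5) + (-2.5)·(-2.5) + (3.5)·(3.5) + (0.5)·(0.5)) / 3 = 21/3 = 7
  Sample standard deviations s_i = √(s[i,i]):
  s(U) = √(0.3333) = 0.5774
  s(V) = √(7) = 2.6458

Step 3 — r_{ij} = s_{ij} / (s_i · s_j):
  r[U,U] = 1 (diagonal).
  r[U,V] = 0.6667 / (0.5774 · 2.6458) = 0.6667 / 1.5275 = 0.4364
  r[V,V] = 1 (diagonal).

R is symmetric with unit diagonal. Assembling:

R = [[1, 0.4364],
 [0.4364, 1]]


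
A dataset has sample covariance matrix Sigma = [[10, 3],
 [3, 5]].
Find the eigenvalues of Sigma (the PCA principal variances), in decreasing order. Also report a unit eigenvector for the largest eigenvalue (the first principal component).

Step 1 — characteristic polynomial of 2×2 Sigma:
  det(Sigma - λI) = λ² - trace · λ + det = 0.
  trace = 10 + 5 = 15, det = 10·5 - (3)² = 41.
Step 2 — discriminant:
  Δ = trace² - 4·det = 225 - 164 = 61.
Step 3 — eigenvalues:
  λ = (trace ± √Δ)/2 = (15 ± 7.8102)/2,
  λ_1 = 11.4051,  λ_2 = 3.5949.

Step 4 — unit eigenvector for λ_1: solve (Sigma - λ_1 I)v = 0. First row:
  (10 - 11.4051)·v_x + (3)·v_y = 0, i.e. (-1.4051)·v_x + (3)·v_y = 0,
  so v ∝ (b, λ_1 - a) = (3, 1.4051) = u.
  ||u|| = √((3)² + (1.4051)²) = √(10.9744) ≈ 3.3128,
  v_1 = u/||u|| ≈ (0.9056, 0.4242) (||v_1|| = 1).

λ_1 = 11.4051,  λ_2 = 3.5949;  v_1 ≈ (0.9056, 0.4242)


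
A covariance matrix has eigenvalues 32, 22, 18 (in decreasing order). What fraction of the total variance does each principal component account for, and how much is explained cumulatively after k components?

Step 1 — total variance = trace(Sigma) = Σ λ_i = 32 + 22 + 18 = 72.

Step 2 — fraction explained by component i = λ_i / Σ λ:
  PC1: 32/72 = 0.4444
  PC2: 22/72 = 0.3056
  PC3: 18/72 = 0.25

Step 3 — cumulative fraction after k components = (λ_1 + ... + λ_k) / Σ λ:
  k = 1: 32/72 = 0.4444
  k = 2: (32 + 22)/72 = 54/72 = 0.75
  k = 3: (32 + 22 + 18)/72 = 72/72 = 1

Summary (fraction, with percent):

explained: PC1 0.4444 (44.44%), PC2 0.3056 (30.56%), PC3 0.25 (25%);  cumulative: 0.4444, 0.75, 1


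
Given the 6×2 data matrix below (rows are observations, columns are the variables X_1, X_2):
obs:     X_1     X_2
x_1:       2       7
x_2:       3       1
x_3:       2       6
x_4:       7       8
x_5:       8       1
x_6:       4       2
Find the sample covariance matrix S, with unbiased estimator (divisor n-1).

Step 1 — column means:
  mean(X_1) = (2 + 3 + 2 + 7 + 8 + 4) / 6 = 26/6 = 4.3333
  mean(X_2) = (7 + 1 + 6 + 8 + 1 + 2) / 6 = 25/6 = 4.1667

Step 2 — sample covariance S[i,j] = (1/(n-1)) · Σ_k (x_{k,i} - mean_i) · (x_{k,j} - mean_j), with n-1 = 5.
  S[X_1,X_1] = ((-2.3333)·(-2.3333) + (-1.3333)·(-1.3333) + (-2.3333)·(-2.3333) + (2.6667)·(2.6667) + (3.6667)·(3.6667) + (-0.3333)·(-0.3333)) / 5 = 33.3333/5 = 6.6667
  S[X_1,X_2] = ((-2.3333)·(2.8333) + (-1.3333)·(-3.1667) + (-2.3333)·(1.8333) + (2.6667)·(3.8333) + (3.6667)·(-3.1667) + (-0.3333)·(-2.1667)) / 5 = -7.3333/5 = -1.4667
  S[X_2,X_2] = ((2.8333)·(2.8333) + (-3.1667)·(-3.1667) + (1.8333)·(1.8333) + (3.8333)·(3.8333) + (-3.1667)·(-3.1667) + (-2.1667)·(-2.1667)) / 5 = 50.8333/5 = 10.1667

S is symmetric (S[j,i] = S[i,j]). Assembling:

S = [[6.6667, -1.4667],
 [-1.4667, 10.1667]]


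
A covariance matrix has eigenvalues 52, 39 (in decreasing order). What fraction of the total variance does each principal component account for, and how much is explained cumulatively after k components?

Step 1 — total variance = trace(Sigma) = Σ λ_i = 52 + 39 = 91.

Step 2 — fraction explained by component i = λ_i / Σ λ:
  PC1: 52/91 = 0.5714
  PC2: 39/91 = 0.4286

Step 3 — cumulative fraction after k components = (λ_1 + ... + λ_k) / Σ λ:
  k = 1: 52/91 = 0.5714
  k = 2: (52 + 39)/91 = 91/91 = 1

Summary (fraction, with percent):

explained: PC1 0.5714 (57.14%), PC2 0.4286 (42.86%);  cumulative: 0.5714, 1


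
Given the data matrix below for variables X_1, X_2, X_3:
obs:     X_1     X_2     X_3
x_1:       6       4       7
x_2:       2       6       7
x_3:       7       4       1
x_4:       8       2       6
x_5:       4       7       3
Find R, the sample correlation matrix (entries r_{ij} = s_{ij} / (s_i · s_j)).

Step 1 — column means:
  mean(X_1) = (6 + 2 + 7 + 8 + 4) / 5 = 27/5 = 5.4
  mean(X_2) = (4 + 6 + 4 + 2 + 7) / 5 = 23/5 = 4.6
  mean(X_3) = (7 + 7 + 1 + 6 + 3) / 5 = 24/5 = 4.8

Step 2 — sample variances and covariances s[i,j] = (1/(n-1)) · Σ_k (x_{k,i} - mean_i) · (x_{k,j} - mean_j), with n-1 = 4:
  s[X_1,X_1] = ((0.6)·(0.6) + (-3.4)·(-3.4) + (1.6)·(1.6) + (2.6)·(2.6) + (-1.4)·(-1.4)) / 4 = 23.2/4 = 5.8
  s[X_1,X_2] = ((0.6)·(-0.6) + (-3.4)·(1.4) + (1.6)·(-0.6) + (2.6)·(-2.6) + (-1.4)·(2.4)) / 4 = -16.2/4 = -4.05
  s[X_1,X_3] = ((0.6)·(2.2) + (-3.4)·(2.2) + (1.6)·(-3.8) + (2.6)·(1.2) + (-1.4)·(-1.8)) / 4 = -6.6/4 = -1.65
  s[X_2,X_2] = ((-0.6)·(-0.6) + (1.4)·(1.4) + (-0.6)·(-0.6) + (-2.6)·(-2.6) + (2.4)·(2.4)) / 4 = 15.2/4 = 3.8
  s[X_2,X_3] = ((-0.6)·(2.2) + (1.4)·(2.2) + (-0.6)·(-3.8) + (-2.6)·(1.2) + (2.4)·(-1.8)) / 4 = -3.4/4 = -0.85
  s[X_3,X_3] = ((2.2)·(2.2) + (2.2)·(2.2) + (-3.8)·(-3.8) + (1.2)·(1.2) + (-1.8)·(-1.8)) / 4 = 28.8/4 = 7.2
  Sample standard deviations s_i = √(s[i,i]):
  s(X_1) = √(5.8) = 2.4083
  s(X_2) = √(3.8) = 1.9494
  s(X_3) = √(7.2) = 2.6833

Step 3 — r_{ij} = s_{ij} / (s_i · s_j):
  r[X_1,X_1] = 1 (diagonal).
  r[X_1,X_2] = -4.05 / (2.4083 · 1.9494) = -4.05 / 4.6947 = -0.8627
  r[X_1,X_3] = -1.65 / (2.4083 · 2.6833) = -1.65 / 6.4622 = -0.2553
  r[X_2,X_2] = 1 (diagonal).
  r[X_2,X_3] = -0.85 / (1.9494 · 2.6833) = -0.85 / 5.2307 = -0.1625
  r[X_3,X_3] = 1 (diagonal).

R is symmetric with unit diagonal. Assembling:

R = [[1, -0.8627, -0.2553],
 [-0.8627, 1, -0.1625],
 [-0.2553, -0.1625, 1]]


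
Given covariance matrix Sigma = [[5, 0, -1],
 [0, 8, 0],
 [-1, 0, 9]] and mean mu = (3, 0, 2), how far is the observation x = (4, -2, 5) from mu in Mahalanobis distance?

Step 1 — centre the observation: (x - mu) = (1, -2, 3).

Step 2 — invert Sigma (cofactor / det for 3×3, or solve directly):
  Sigma^{-1} = [[0.2045, 0, 0.0227],
 [0, 0.125, 0],
 [0.0227, 0, 0.1136]].

Step 3 — form the quadratic (x - mu)^T · Sigma^{-1} · (x - mu):
  Sigma^{-1} · (x - mu) = (0.2727, -0.25, 0.3636).
  (x - mu)^T · [Sigma^{-1} · (x - mu)] = (1)·(0.2727) + (-2)·(-0.25) + (3)·(0.3636) = 1.8636.

Step 4 — take square root: d = √(1.8636) ≈ 1.3652.

d(x, mu) = √(1.8636) ≈ 1.3652


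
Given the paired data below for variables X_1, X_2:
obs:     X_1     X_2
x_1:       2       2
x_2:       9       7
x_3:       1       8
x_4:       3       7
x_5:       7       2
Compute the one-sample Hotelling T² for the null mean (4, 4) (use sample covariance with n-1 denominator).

Step 1 — sample mean vector:
  mean(X_1) = (2 + 9 + 1 + 3 + 7) / 5 = 22/5 = 4.4
  mean(X_2) = (2 + 7 + 8 + 7 + 2) / 5 = 26/5 = 5.2
  x̄ = (4.4, 5.2),  deviation x̄ - mu_0 = (4.4, 5.2) - (4, 4) = (0.4, 1.2).

Step 2 — sample covariance matrix, S[i,j] = (1/(n-1)) · Σ_k (x_{k,i} - mean_i) · (x_{k,j} - mean_j), divisor n-1 = 4:
  S[X_1,X_1] = ((-2.4)·(-2.4) + (4.6)·(4.6) + (-3.4)·(-3.4) + (-1.4)·(-1.4) + (2.6)·(2.6)) / 4 = 47.2/4 = 11.8
  S[X_1,X_2] = ((-2.4)·(-3.2) + (4.6)·(1.8) + (-3.4)·(2.8) + (-1.4)·(1.8) + (2.6)·(-3.2)) / 4 = -4.4/4 = -1.1
  S[X_2,X_2] = ((-3.2)·(-3.2) + (1.8)·(1.8) + (2.8)·(2.8) + (1.8)·(1.8) + (-3.2)·(-3.2)) / 4 = 34.8/4 = 8.7
  S = [[11.8, -1.1],
 [-1.1, 8.7]].

Step 3 — invert S. det(S) = 11.8·8.7 - (-1.1)² = 101.45.
  S^{-1} = (1/det) · [[d, -b], [-b, a]] = [[0.0858, 0.0108],
 [0.0108, 0.1163]].

Step 4 — quadratic form (x̄ - mu_0)^T · S^{-1} · (x̄ - mu_0):
  S^{-1} · (x̄ - mu_0) = (0.0473, 0.1439),
  (x̄ - mu_0)^T · [...] = (0.4)·(0.0473) + (1.2)·(0.1439) = 0.1916.

Step 5 — scale by n: T² = 5 · 0.1916 = 0.9581.

T² ≈ 0.9581


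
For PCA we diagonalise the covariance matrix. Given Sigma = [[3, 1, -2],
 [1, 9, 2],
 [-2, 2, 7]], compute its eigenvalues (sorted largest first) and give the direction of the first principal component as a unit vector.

Step 1 — characteristic polynomial p(λ) = det(λI - Sigma) = λ³ - tr·λ² + c_1·λ - det, where tr = trace, c_1 = sum of the principal 2×2 minors, det = det(Sigma):
  tr = 3 + 9 + 7 = 19,
  c_1 = (3·9 - (1)²) + (3·7 - (-2)²) + (9·7 - (2)²) = 26 + 17 + 59 = 102,
  det = 3·(9·7 - (2)²) - (1)·((1)·7 - (2)·(-2)) + (-2)·((1)·(2) - 9·(-2)) = 3·(59) - (1)·(11) + (-2)·(20) = 126.
  So p(λ) = λ³ - 19λ² + 102λ - 126.
Step 2 — look for an integer root (rational root theorem: any rational root is an integer divisor of 126). Testing λ = 7:
  p(7) = 343 - 931 + 714 - 126 = 0  ✓
  Dividing out (λ - 7): p(λ) = (λ - 7)(λ² - 12λ + 18).
Step 3 — remaining eigenvalues from the quadratic λ² - 12λ + 18 = 0:
  Δ = 12² - 4·18 = 144 - 72 = 72,  λ = (12 ± √72)/2 = (12 ± 8.4853)/2 ≈ 10.2426 or 1.7574.
  Sorted: λ_1 = 10.2426,  λ_2 = 7,  λ_3 = 1.7574  (check: sum = 19 = tr ✓).

Step 4 — unit eigenvector for λ_1 ≈ 10.2426: v spans the null space of (Sigma - λ_1 I), whose rows are
  r_1 = (-7.2426, 1, -2),  r_2 = (1, -1.2426, 2),  r_3 = (-2, 2, -3.2426).
  v is orthogonal to every row, so take v ∝ r_1 × r_2 = ((1)·(2) - (-2)·(-1.2426), (-2)·(1) - (-7.2426)·(2), (-7.2426)·(-1.2426) - (1)·(1)) ≈ (-0.4853, 12.4853, 8).
  Rescale (multiply by -1 so the first nonzero entry is positive): u = (0.4853, -12.4853, -8).
  ||u|| = √((0.4853)² + (-12.4853)² + (-8)²) = √(220.1177) ≈ 14.8364,  v_1 = u/||u|| ≈ (0.0327, -0.8415, -0.5392) (||v_1|| = 1).

λ_1 = 10.2426,  λ_2 = 7,  λ_3 = 1.7574;  v_1 ≈ (0.0327, -0.8415, -0.5392)


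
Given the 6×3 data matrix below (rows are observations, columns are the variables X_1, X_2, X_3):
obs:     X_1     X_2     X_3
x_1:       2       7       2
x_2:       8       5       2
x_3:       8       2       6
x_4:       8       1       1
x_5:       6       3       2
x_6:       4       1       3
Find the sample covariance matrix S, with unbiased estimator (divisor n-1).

Step 1 — column means:
  mean(X_1) = (2 + 8 + 8 + 8 + 6 + 4) / 6 = 36/6 = 6
  mean(X_2) = (7 + 5 + 2 + 1 + 3 + 1) / 6 = 19/6 = 3.1667
  mean(X_3) = (2 + 2 + 6 + 1 + 2 + 3) / 6 = 16/6 = 2.6667

Step 2 — sample covariance S[i,j] = (1/(n-1)) · Σ_k (x_{k,i} - mean_i) · (x_{k,j} - mean_j), with n-1 = 5.
  S[X_1,X_1] = ((-4)·(-4) + (2)·(2) + (2)·(2) + (2)·(2) + (0)·(0) + (-2)·(-2)) / 5 = 32/5 = 6.4
  S[X_1,X_2] = ((-4)·(3.8333) + (2)·(1.8333) + (2)·(-1.1667) + (2)·(-2.1667) + (0)·(-0.1667) + (-2)·(-2.1667)) / 5 = -14/5 = -2.8
  S[X_1,X_3] = ((-4)·(-0.6667) + (2)·(-0.6667) + (2)·(3.3333) + (2)·(-1.6667) + (0)·(-0.6667) + (-2)·(0.3333)) / 5 = 4/5 = 0.8
  S[X_2,X_2] = ((3.8333)·(3.8333) + (1.8333)·(1.8333) + (-1.1667)·(-1.1667) + (-2.1667)·(-2.1667) + (-0.1667)·(-0.1667) + (-2.1667)·(-2.1667)) / 5 = 28.8333/5 = 5.7667
  S[X_2,X_3] = ((3.8333)·(-0.6667) + (1.8333)·(-0.6667) + (-1.1667)·(3.3333) + (-2.1667)·(-1.6667) + (-0.1667)·(-0.6667) + (-2.1667)·(0.3333)) / 5 = -4.6667/5 = -0.9333
  S[X_3,X_3] = ((-0.6667)·(-0.6667) + (-0.6667)·(-0.6667) + (3.3333)·(3.3333) + (-1.6667)·(-1.6667) + (-0.6667)·(-0.6667) + (0.3333)·(0.3333)) / 5 = 15.3333/5 = 3.0667

S is symmetric (S[j,i] = S[i,j]). Assembling:

S = [[6.4, -2.8, 0.8],
 [-2.8, 5.7667, -0.9333],
 [0.8, -0.9333, 3.0667]]


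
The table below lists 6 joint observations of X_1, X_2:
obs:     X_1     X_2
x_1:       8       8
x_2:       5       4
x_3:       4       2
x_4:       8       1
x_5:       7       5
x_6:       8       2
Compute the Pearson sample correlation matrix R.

Step 1 — column means:
  mean(X_1) = (8 + 5 + 4 + 8 + 7 + 8) / 6 = 40/6 = 6.6667
  mean(X_2) = (8 + 4 + 2 + 1 + 5 + 2) / 6 = 22/6 = 3.6667

Step 2 — sample variances and covariances s[i,j] = (1/(n-1)) · Σ_k (x_{k,i} - mean_i) · (x_{k,j} - mean_j), with n-1 = 5:
  s[X_1,X_1] = ((1.3333)·(1.3333) + (-1.6667)·(-1.6667) + (-2.6667)·(-2.6667) + (1.3333)·(1.3333) + (0.3333)·(0.3333) + (1.3333)·(1.3333)) / 5 = 15.3333/5 = 3.0667
  s[X_1,X_2] = ((1.3333)·(4.3333) + (-1.6667)·(0.3333) + (-2.6667)·(-1.6667) + (1.3333)·(-2.6667) + (0.3333)·(1.3333) + (1.3333)·(-1.6667)) / 5 = 4.3333/5 = 0.8667
  s[X_2,X_2] = ((4.3333)·(4.3333) + (0.3333)·(0.3333) + (-1.6667)·(-1.6667) + (-2.6667)·(-2.6667) + (1.3333)·(1.3333) + (-1.6667)·(-1.6667)) / 5 = 33.3333/5 = 6.6667
  Sample standard deviations s_i = √(s[i,i]):
  s(X_1) = √(3.0667) = 1.7512
  s(X_2) = √(6.6667) = 2.582

Step 3 — r_{ij} = s_{ij} / (s_i · s_j):
  r[X_1,X_1] = 1 (diagonal).
  r[X_1,X_2] = 0.8667 / (1.7512 · 2.582) = 0.8667 / 4.5216 = 0.1917
  r[X_2,X_2] = 1 (diagonal).

R is symmetric with unit diagonal. Assembling:

R = [[1, 0.1917],
 [0.1917, 1]]


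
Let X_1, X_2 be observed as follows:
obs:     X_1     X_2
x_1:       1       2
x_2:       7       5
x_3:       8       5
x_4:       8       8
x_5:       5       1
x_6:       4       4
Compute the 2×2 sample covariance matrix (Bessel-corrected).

Step 1 — column means:
  mean(X_1) = (1 + 7 + 8 + 8 + 5 + 4) / 6 = 33/6 = 5.5
  mean(X_2) = (2 + 5 + 5 + 8 + 1 + 4) / 6 = 25/6 = 4.1667

Step 2 — sample covariance S[i,j] = (1/(n-1)) · Σ_k (x_{k,i} - mean_i) · (x_{k,j} - mean_j), with n-1 = 5.
  S[X_1,X_1] = ((-4.5)·(-4.5) + (1.5)·(1.5) + (2.5)·(2.5) + (2.5)·(2.5) + (-0.5)·(-0.5) + (-1.5)·(-1.5)) / 5 = 37.5/5 = 7.5
  S[X_1,X_2] = ((-4.5)·(-2.1667) + (1.5)·(0.8333) + (2.5)·(0.8333) + (2.5)·(3.8333) + (-0.5)·(-3.1667) + (-1.5)·(-0.1667)) / 5 = 24.5/5 = 4.9
  S[X_2,X_2] = ((-2.1667)·(-2.1667) + (0.8333)·(0.8333) + (0.8333)·(0.8333) + (3.8333)·(3.8333) + (-3.1667)·(-3.1667) + (-0.1667)·(-0.1667)) / 5 = 30.8333/5 = 6.1667

S is symmetric (S[j,i] = S[i,j]). Assembling:

S = [[7.5, 4.9],
 [4.9, 6.1667]]


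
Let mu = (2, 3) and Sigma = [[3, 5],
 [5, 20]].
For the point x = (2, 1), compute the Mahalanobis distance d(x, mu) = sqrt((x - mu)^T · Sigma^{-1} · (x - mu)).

Step 1 — centre the observation: (x - mu) = (0, -2).

Step 2 — invert Sigma. det(Sigma) = 3·20 - (5)² = 35.
  Sigma^{-1} = (1/det) · [[d, -b], [-b, a]] = [[0.5714, -0.1429],
 [-0.1429, 0.0857]].

Step 3 — form the quadratic (x - mu)^T · Sigma^{-1} · (x - mu):
  Sigma^{-1} · (x - mu) = (0.2857, -0.1714).
  (x - mu)^T · [Sigma^{-1} · (x - mu)] = (0)·(0.2857) + (-2)·(-0.1714) = 0.3429.

Step 4 — take square root: d = √(0.3429) ≈ 0.5855.

d(x, mu) = √(0.3429) ≈ 0.5855


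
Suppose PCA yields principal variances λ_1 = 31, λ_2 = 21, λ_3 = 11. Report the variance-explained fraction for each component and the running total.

Step 1 — total variance = trace(Sigma) = Σ λ_i = 31 + 21 + 11 = 63.

Step 2 — fraction explained by component i = λ_i / Σ λ:
  PC1: 31/63 = 0.4921
  PC2: 21/63 = 0.3333
  PC3: 11/63 = 0.1746

Step 3 — cumulative fraction after k components = (λ_1 + ... + λ_k) / Σ λ:
  k = 1: 31/63 = 0.4921
  k = 2: (31 + 21)/63 = 52/63 = 0.8254
  k = 3: (31 + 21 + 11)/63 = 63/63 = 1

Summary (fraction, with percent):

explained: PC1 0.4921 (49.21%), PC2 0.3333 (33.33%), PC3 0.1746 (17.46%);  cumulative: 0.4921, 0.8254, 1


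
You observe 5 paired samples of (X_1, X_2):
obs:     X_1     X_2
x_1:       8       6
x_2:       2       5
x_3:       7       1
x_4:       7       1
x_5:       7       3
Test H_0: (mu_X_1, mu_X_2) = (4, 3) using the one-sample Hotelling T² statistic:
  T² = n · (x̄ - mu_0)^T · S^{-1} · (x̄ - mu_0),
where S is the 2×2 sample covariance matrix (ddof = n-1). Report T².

Step 1 — sample mean vector:
  mean(X_1) = (8 + 2 + 7 + 7 + 7) / 5 = 31/5 = 6.2
  mean(X_2) = (6 + 5 + 1 + 1 + 3) / 5 = 16/5 = 3.2
  x̄ = (6.2, 3.2),  deviation x̄ - mu_0 = (6.2, 3.2) - (4, 3) = (2.2, 0.2).

Step 2 — sample covariance matrix, S[i,j] = (1/(n-1)) · Σ_k (x_{k,i} - mean_i) · (x_{k,j} - mean_j), divisor n-1 = 4:
  S[X_1,X_1] = ((1.8)·(1.8) + (-4.2)·(-4.2) + (0.8)·(0.8) + (0.8)·(0.8) + (0.8)·(0.8)) / 4 = 22.8/4 = 5.7
  S[X_1,X_2] = ((1.8)·(2.8) + (-4.2)·(1.8) + (0.8)·(-2.2) + (0.8)·(-2.2) + (0.8)·(-0.2)) / 4 = -6.2/4 = -1.55
  S[X_2,X_2] = ((2.8)·(2.8) + (1.8)·(1.8) + (-2.2)·(-2.2) + (-2.2)·(-2.2) + (-0.2)·(-0.2)) / 4 = 20.8/4 = 5.2
  S = [[5.7, -1.55],
 [-1.55, 5.2]].

Step 3 — invert S. det(S) = 5.7·5.2 - (-1.55)² = 27.2375.
  S^{-1} = (1/det) · [[d, -b], [-b, a]] = [[0.1909, 0.0569],
 [0.0569, 0.2093]].

Step 4 — quadratic form (x̄ - mu_0)^T · S^{-1} · (x̄ - mu_0):
  S^{-1} · (x̄ - mu_0) = (0.4314, 0.167),
  (x̄ - mu_0)^T · [...] = (2.2)·(0.4314) + (0.2)·(0.167) = 0.9825.

Step 5 — scale by n: T² = 5 · 0.9825 = 4.9123.

T² ≈ 4.9123


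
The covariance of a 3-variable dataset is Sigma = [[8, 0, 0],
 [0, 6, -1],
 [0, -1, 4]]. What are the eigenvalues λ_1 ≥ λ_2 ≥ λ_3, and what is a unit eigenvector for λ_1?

Step 1 — characteristic polynomial p(λ) = det(λI - Sigma) = λ³ - tr·λ² + c_1·λ - det, where tr = trace, c_1 = sum of the principal 2×2 minors, det = det(Sigma):
  tr = 8 + 6 + 4 = 18,
  c_1 = (8·6 - (0)²) + (8·4 - (0)²) + (6·4 - (-1)²) = 48 + 32 + 23 = 103,
  det = 8·(6·4 - (-1)²) - (0)·((0)·4 - (-1)·(0)) + (0)·((0)·(-1) - 6·(0)) = 8·(23) - (0)·(0) + (0)·(0) = 184.
  So p(λ) = λ³ - 18λ² + 103λ - 184.
Step 2 — look for an integer root (rational root theorem: any rational root is an integer divisor of 184). Testing λ = 8:
  p(8) = 512 - 1152 + 824 - 184 = 0  ✓
  Dividing out (λ - 8): p(λ) = (λ - 8)(λ² - 10λ + 23).
Step 3 — remaining eigenvalues from the quadratic λ² - 10λ + 23 = 0:
  Δ = 10² - 4·23 = 100 - 92 = 8,  λ = (10 ± √8)/2 = (10 ± 2.8284)/2 ≈ 6.4142 or 3.5858.
  Sorted: λ_1 = 8,  λ_2 = 6.4142,  λ_3 = 3.5858  (check: sum = 18 = tr ✓).

Step 4 — unit eigenvector for λ_1 = 8: v spans the null space of (Sigma - λ_1 I), whose rows are
  r_1 = (0, 0, 0),  r_2 = (0, -2, -1),  r_3 = (0, -1, -4).
  v is orthogonal to every row, so take v ∝ r_2 × r_3 = ((-2)·(-4) - (-1)·(-1), (-1)·(0) - (0)·(-4), (0)·(-1) - (-2)·(0)) = (7, 0, 0).
  Rescale (divide by 7): u = (1, 0, 0).
  ||u|| = √((1)² + (0)² + (0)²) = √(1) = 1,  v_1 = u/||u|| ≈ (1, 0, 0) (||v_1|| = 1).

λ_1 = 8,  λ_2 = 6.4142,  λ_3 = 3.5858;  v_1 ≈ (1, 0, 0)


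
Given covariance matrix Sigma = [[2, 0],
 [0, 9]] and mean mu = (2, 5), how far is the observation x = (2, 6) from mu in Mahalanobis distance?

Step 1 — centre the observation: (x - mu) = (0, 1).

Step 2 — invert Sigma. det(Sigma) = 2·9 - (0)² = 18.
  Sigma^{-1} = (1/det) · [[d, -b], [-b, a]] = [[0.5, 0],
 [0, 0.1111]].

Step 3 — form the quadratic (x - mu)^T · Sigma^{-1} · (x - mu):
  Sigma^{-1} · (x - mu) = (0, 0.1111).
  (x - mu)^T · [Sigma^{-1} · (x - mu)] = (0)·(0) + (1)·(0.1111) = 0.1111.

Step 4 — take square root: d = √(0.1111) ≈ 0.3333.

d(x, mu) = √(0.1111) ≈ 0.3333


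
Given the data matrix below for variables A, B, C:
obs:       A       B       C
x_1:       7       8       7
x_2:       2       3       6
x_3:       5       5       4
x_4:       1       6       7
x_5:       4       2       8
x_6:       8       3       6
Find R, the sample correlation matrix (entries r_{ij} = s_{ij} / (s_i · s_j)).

Step 1 — column means:
  mean(A) = (7 + 2 + 5 + 1 + 4 + 8) / 6 = 27/6 = 4.5
  mean(B) = (8 + 3 + 5 + 6 + 2 + 3) / 6 = 27/6 = 4.5
  mean(C) = (7 + 6 + 4 + 7 + 8 + 6) / 6 = 38/6 = 6.3333

Step 2 — sample variances and covariances s[i,j] = (1/(n-1)) · Σ_k (x_{k,i} - mean_i) · (x_{k,j} - mean_j), with n-1 = 5:
  s[A,A] = ((2.5)·(2.5) + (-2.5)·(-2.5) + (0.5)·(0.5) + (-3.5)·(-3.5) + (-0.5)·(-0.5) + (3.5)·(3.5)) / 5 = 37.5/5 = 7.5
  s[A,B] = ((2.5)·(3.5) + (-2.5)·(-1.5) + (0.5)·(0.5) + (-3.5)·(1.5) + (-0.5)·(-2.5) + (3.5)·(-1.5)) / 5 = 3.5/5 = 0.7
  s[A,C] = ((2.5)·(0.6667) + (-2.5)·(-0.3333) + (0.5)·(-2.3333) + (-3.5)·(0.6667) + (-0.5)·(1.6667) + (3.5)·(-0.3333)) / 5 = -3/5 = -0.6
  s[B,B] = ((3.5)·(3.5) + (-1.5)·(-1.5) + (0.5)·(0.5) + (1.5)·(1.5) + (-2.5)·(-2.5) + (-1.5)·(-1.5)) / 5 = 25.5/5 = 5.1
  s[B,C] = ((3.5)·(0.6667) + (-1.5)·(-0.3333) + (0.5)·(-2.3333) + (1.5)·(0.6667) + (-2.5)·(1.6667) + (-1.5)·(-0.3333)) / 5 = -1/5 = -0.2
  s[C,C] = ((0.6667)·(0.6667) + (-0.3333)·(-0.3333) + (-2.3333)·(-2.3333) + (0.6667)·(0.6667) + (1.6667)·(1.6667) + (-0.3333)·(-0.3333)) / 5 = 9.3333/5 = 1.8667
  Sample standard deviations s_i = √(s[i,i]):
  s(A) = √(7.5) = 2.7386
  s(B) = √(5.1) = 2.2583
  s(C) = √(1.8667) = 1.3663

Step 3 — r_{ij} = s_{ij} / (s_i · s_j):
  r[A,A] = 1 (diagonal).
  r[A,B] = 0.7 / (2.7386 · 2.2583) = 0.7 / 6.1847 = 0.1132
  r[A,C] = -0.6 / (2.7386 · 1.3663) = -0.6 / 3.7417 = -0.1604
  r[B,B] = 1 (diagonal).
  r[B,C] = -0.2 / (2.2583 · 1.3663) = -0.2 / 3.0854 = -0.0648
  r[C,C] = 1 (diagonal).

R is symmetric with unit diagonal. Assembling:

R = [[1, 0.1132, -0.1604],
 [0.1132, 1, -0.0648],
 [-0.1604, -0.0648, 1]]
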